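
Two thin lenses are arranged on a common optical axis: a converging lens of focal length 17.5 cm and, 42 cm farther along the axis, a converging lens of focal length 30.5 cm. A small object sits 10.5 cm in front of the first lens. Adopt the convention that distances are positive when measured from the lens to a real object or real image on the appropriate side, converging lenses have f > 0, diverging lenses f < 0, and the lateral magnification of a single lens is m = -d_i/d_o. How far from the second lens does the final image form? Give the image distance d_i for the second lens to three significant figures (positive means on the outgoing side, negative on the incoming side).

First lens: d_i1 = 1/(1/17.5 - 1/10.5) = -26.250 cm.
With d_i1 < 0 the first image is virtual and lies on the object side; the object distance for lens 2 is d_o2 = 42 - (-26.250) = 68.250 cm.
Second lens: d_i2 = 1/(1/30.5 - 1/(68.250)) = 55.142 cm.

55.1 cm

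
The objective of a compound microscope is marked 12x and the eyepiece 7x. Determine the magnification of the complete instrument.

84

The overall magnification of a compound microscope is the product of the objective and eyepiece magnifications:
M = M_obj x M_eye = 12 x 7 = 84.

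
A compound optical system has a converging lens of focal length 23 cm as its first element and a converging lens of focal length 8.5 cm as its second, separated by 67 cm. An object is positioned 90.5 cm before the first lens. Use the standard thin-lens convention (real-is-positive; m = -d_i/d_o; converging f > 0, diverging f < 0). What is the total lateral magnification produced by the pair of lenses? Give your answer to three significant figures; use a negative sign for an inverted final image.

0.105

Lens 1: 1/d_i1 = 1/f_1 - 1/d_o1 = 1/23 - 1/90.5 = 0.03243 cm^-1, so d_i1 = 30.837 cm.
m_1 = -(30.837)/90.5 = -0.3407.
The intermediate image is 30.837 cm to the right of lens 1, so d_o2 = L - d_i1 = 67 - 30.837 = 36.163 cm.
Lens 2: 1/d_i2 = 1/f_2 - 1/d_o2 = 1/8.5 - 1/(36.163) = 0.08999 cm^-1, so d_i2 = 11.112 cm.
m_2 = -(11.112)/(36.163) = -0.3073.
The system's lateral magnification is m_1 m_2 = (-0.3407)(-0.3073) = 0.1047.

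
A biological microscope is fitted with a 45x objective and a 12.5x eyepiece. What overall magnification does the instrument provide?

562.5

The overall magnification of a compound microscope is the product of the objective and eyepiece magnifications:
M = M_obj x M_eye = 45 x 12.5 = 562.5.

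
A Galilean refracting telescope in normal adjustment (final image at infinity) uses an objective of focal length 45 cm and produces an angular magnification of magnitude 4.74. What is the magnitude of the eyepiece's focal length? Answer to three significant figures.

9.49 cm

|M| = f_obj/|f_eye|, so |f_eye| = f_obj/|M| = 45/4.74 = 9.494 cm.
(The eyepiece is diverging, so its signed focal length is -9.494 cm.)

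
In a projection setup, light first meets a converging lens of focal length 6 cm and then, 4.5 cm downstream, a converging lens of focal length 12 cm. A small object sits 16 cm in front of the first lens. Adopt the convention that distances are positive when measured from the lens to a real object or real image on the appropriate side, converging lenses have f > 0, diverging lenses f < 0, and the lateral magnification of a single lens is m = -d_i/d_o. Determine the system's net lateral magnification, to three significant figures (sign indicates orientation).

-0.421

First lens: d_i1 = 1/(1/6 - 1/16) = 9.600 cm.
m_1 = -(9.600)/16 = -0.6000.
This image would form 9.600 cm past lens 1, i.e. 5.100 cm beyond lens 2, so it is a virtual object for lens 2: d_o2 = 4.5 - 9.600 = -5.100 cm.
Second lens: d_i2 = 1/(1/12 - 1/(-5.100)) = 3.579 cm.
m_2 = -(3.579)/(-5.100) = 0.7018.
Total m = m_1 x m_2 = (-0.6000)(0.7018) = -0.4211.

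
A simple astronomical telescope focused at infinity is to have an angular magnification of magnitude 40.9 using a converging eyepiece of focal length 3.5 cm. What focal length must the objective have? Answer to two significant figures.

140 cm

|M| = f_obj/|f_eye|, so f_obj = |M| x |f_eye| = 40.9 x 3.5 = 143.150 cm.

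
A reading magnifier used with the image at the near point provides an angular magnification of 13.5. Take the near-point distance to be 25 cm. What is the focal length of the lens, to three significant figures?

2.00 cm

For the image at the near point, M = 1 + D/f.
f = D/(M - 1) = 25/(13.5 - 1) = 2.000 cm.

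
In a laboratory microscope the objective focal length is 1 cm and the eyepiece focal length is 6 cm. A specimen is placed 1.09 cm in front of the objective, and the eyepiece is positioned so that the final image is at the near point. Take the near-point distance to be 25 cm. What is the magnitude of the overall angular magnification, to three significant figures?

57.4

Objective: 1/d_i = 1/f_obj - 1/d_o = 1/1 - 1/1.09 = 0.08257 cm^-1, so d_i = 12.111 cm.
m_obj = -d_i/d_o = -12.111/1.09 = -11.111.
Eyepiece angular magnification (image at near point): M_eye = 1 + D/f_e = 1 + 25/6 = 5.167.
Overall M = m_obj x M_eye = (-11.111)(5.167) = -57.41.
|M| = 57.41.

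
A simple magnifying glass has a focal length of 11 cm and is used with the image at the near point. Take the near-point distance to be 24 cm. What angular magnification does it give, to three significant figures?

3.18

M = 1 + D/f = 1 + 24/11 = 3.182.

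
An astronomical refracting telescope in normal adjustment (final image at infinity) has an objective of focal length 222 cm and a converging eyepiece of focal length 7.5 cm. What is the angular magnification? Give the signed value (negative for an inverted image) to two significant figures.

-30

M = -f_obj/f_eye = -222/(7.5) = -29.600.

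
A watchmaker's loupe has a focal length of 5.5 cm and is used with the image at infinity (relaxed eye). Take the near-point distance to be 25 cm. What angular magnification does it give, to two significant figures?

M = D/f = 25/5.5 = 4.545.

4.5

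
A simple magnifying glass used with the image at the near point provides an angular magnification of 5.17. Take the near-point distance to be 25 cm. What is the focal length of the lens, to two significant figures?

6.0 cm

For the image at the near point, M = 1 + D/f.
f = D/(M - 1) = 25/(5.17 - 1) = 5.995 cm.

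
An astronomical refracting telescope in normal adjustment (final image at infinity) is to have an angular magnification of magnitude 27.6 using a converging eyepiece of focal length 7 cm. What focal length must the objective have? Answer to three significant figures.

|M| = f_obj/|f_eye|, so f_obj = |M| x |f_eye| = 27.6 x 7 = 193.200 cm.

193 cm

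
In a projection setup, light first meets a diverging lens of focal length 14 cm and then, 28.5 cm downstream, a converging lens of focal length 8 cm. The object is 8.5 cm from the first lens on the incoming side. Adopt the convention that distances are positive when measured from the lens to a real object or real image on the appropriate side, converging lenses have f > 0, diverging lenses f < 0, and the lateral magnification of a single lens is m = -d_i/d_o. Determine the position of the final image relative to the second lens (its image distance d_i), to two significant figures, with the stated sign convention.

Lens 1: 1/d_i1 = 1/f_1 - 1/d_o1 = 1/(-14) - 1/8.5 = -0.18908 cm^-1, so d_i1 = -5.289 cm.
The intermediate image is virtual, 5.289 cm to the left of lens 1, so d_o2 = L - d_i1 = 28.5 - (-5.289) = 33.789 cm.
Lens 2: 1/d_i2 = 1/f_2 - 1/d_o2 = 1/8 - 1/(33.789) = 0.09540 cm^-1, so d_i2 = 10.482 cm.

10 cm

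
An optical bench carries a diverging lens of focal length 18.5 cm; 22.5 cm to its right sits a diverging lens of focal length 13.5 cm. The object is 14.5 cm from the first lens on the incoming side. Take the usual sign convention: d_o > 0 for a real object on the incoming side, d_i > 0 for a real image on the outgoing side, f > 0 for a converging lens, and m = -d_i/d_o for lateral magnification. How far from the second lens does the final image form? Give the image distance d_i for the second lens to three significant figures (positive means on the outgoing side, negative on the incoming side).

Applying the thin-lens equation to the first lens, 1/(-18.5) = 1/14.5 + 1/d_i1, which gives d_i1 = -8.129 cm.
With d_i1 < 0 the first image is virtual and lies on the object side; the object distance for lens 2 is d_o2 = 22.5 - (-8.129) = 30.629 cm.
Applying the thin-lens equation again with f_2 = -13.5 cm and d_o2 = 30.629 cm gives d_i2 = -9.370 cm.

-9.37 cm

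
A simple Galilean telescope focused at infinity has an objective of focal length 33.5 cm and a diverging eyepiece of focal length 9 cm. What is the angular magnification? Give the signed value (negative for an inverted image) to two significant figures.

M = -f_obj/f_eye = -33.5/(-9) = 3.722.

3.7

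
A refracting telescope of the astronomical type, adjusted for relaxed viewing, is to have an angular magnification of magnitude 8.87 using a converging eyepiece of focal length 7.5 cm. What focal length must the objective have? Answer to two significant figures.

|M| = f_obj/|f_eye|, so f_obj = |M| x |f_eye| = 8.87 x 7.5 = 66.525 cm.

67 cm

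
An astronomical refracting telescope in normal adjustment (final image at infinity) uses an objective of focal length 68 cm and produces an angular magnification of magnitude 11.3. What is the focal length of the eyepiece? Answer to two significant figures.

|M| = f_obj/f_eye, so f_eye = f_obj/|M| = 68/11.3 = 6.018 cm.

6.0 cm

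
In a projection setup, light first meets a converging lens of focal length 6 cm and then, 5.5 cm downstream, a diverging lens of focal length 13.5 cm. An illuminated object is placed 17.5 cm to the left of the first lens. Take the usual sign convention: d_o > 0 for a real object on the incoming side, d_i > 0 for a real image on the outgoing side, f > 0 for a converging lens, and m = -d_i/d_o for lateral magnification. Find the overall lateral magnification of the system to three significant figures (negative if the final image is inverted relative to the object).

-0.714

Lens 1: 1/d_i1 = 1/f_1 - 1/d_o1 = 1/6 - 1/17.5 = 0.10952 cm^-1, so d_i1 = 9.130 cm.
m_1 = -(9.130)/17.5 = -0.5217.
Since 9.130 cm > 5.5 cm, the first image lies past the second lens and serves as a virtual object: d_o2 = L - d_i1 = -3.630 cm.
Lens 2: 1/d_i2 = 1/f_2 - 1/d_o2 = 1/(-13.5) - 1/(-3.630) = 0.20138 cm^-1, so d_i2 = 4.966 cm.
m_2 = -(4.966)/(-3.630) = 1.3678.
Overall magnification: m = m_1 m_2 = -0.7137.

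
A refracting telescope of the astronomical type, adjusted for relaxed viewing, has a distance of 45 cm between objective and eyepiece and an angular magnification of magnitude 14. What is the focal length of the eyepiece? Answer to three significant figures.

In normal adjustment the tube length equals f_obj + f_eye and |M| = f_obj/f_eye.
So f_obj = 14 f_eye and 14 f_eye + f_eye = 45 cm, giving f_eye = 45/15 = 3.000 cm and f_obj = 42.000 cm.

3.00 cm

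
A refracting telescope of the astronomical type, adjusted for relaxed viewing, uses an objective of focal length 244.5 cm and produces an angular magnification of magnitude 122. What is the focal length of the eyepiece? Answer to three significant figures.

|M| = f_obj/f_eye, so f_eye = f_obj/|M| = 244.5/122.0 = 2.004 cm.

2.00 cm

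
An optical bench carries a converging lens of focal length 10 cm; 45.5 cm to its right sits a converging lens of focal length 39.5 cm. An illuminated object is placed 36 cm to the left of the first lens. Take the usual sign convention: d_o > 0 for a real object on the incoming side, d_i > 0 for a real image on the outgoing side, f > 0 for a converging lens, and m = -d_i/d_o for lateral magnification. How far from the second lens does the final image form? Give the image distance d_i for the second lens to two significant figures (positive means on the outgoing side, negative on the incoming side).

-160 cm

Lens 1: 1/d_i1 = 1/f_1 - 1/d_o1 = 1/10 - 1/36 = 0.07222 cm^-1, so d_i1 = 13.846 cm.
That image sits 31.654 cm in front of the second lens, so d_o2 = 31.654 cm.
Lens 2: 1/d_i2 = 1/f_2 - 1/d_o2 = 1/39.5 - 1/(31.654) = -0.00628 cm^-1, so d_i2 = -159.355 cm.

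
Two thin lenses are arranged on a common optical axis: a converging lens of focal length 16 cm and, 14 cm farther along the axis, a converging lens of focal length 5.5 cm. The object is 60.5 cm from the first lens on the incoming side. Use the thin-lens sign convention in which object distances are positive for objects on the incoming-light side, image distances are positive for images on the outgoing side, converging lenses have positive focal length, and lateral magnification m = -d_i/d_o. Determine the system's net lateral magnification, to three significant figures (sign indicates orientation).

-0.149

Lens 1: 1/d_i1 = 1/f_1 - 1/d_o1 = 1/16 - 1/60.5 = 0.04597 cm^-1, so d_i1 = 21.753 cm.
m_1 = -(21.753)/60.5 = -0.3596.
Since 21.753 cm > 14 cm, the first image lies past the second lens and serves as a virtual object: d_o2 = L - d_i1 = -7.753 cm.
Lens 2: 1/d_i2 = 1/f_2 - 1/d_o2 = 1/5.5 - 1/(-7.753) = 0.31080 cm^-1, so d_i2 = 3.217 cm.
m_2 = -(3.217)/(-7.753) = 0.4150.
Total m = m_1 x m_2 = (-0.3596)(0.4150) = -0.1492.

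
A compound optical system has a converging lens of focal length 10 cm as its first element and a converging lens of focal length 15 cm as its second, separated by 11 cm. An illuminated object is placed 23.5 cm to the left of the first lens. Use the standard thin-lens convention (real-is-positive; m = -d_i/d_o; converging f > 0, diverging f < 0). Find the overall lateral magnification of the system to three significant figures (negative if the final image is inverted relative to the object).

-0.519

Lens 1: 1/d_i1 = 1/f_1 - 1/d_o1 = 1/10 - 1/23.5 = 0.05745 cm^-1, so d_i1 = 17.407 cm.
m_1 = -(17.407)/23.5 = -0.7407.
Since 17.407 cm > 11 cm, the first image lies past the second lens and serves as a virtual object: d_o2 = L - d_i1 = -6.407 cm.
Lens 2: 1/d_i2 = 1/f_2 - 1/d_o2 = 1/15 - 1/(-6.407) = 0.22274 cm^-1, so d_i2 = 4.490 cm.
m_2 = -(4.490)/(-6.407) = 0.7007.
Overall magnification: m = m_1 m_2 = -0.5190.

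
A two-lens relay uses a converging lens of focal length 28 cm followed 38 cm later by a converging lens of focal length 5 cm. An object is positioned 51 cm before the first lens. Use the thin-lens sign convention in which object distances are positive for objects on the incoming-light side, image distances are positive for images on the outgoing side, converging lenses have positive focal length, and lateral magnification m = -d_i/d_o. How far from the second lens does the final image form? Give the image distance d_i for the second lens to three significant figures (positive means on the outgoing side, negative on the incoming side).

First lens: d_i1 = 1/(1/28 - 1/51) = 62.087 cm.
Since 62.087 cm > 38 cm, the first image lies past the second lens and serves as a virtual object: d_o2 = L - d_i1 = -24.087 cm.
Second lens: d_i2 = 1/(1/5 - 1/(-24.087)) = 4.141 cm.

4.14 cm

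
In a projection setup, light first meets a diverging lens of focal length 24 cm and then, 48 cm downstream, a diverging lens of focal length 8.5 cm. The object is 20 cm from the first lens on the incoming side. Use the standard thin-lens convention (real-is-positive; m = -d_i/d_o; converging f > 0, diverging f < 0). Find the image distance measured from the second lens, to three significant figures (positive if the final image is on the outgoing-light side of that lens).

-7.43 cm

Lens 1: 1/d_i1 = 1/f_1 - 1/d_o1 = 1/(-24) - 1/20 = -0.09167 cm^-1, so d_i1 = -10.909 cm.
The intermediate image is virtual, 10.909 cm to the left of lens 1, so d_o2 = L - d_i1 = 48 - (-10.909) = 58.909 cm.
Lens 2: 1/d_i2 = 1/f_2 - 1/d_o2 = 1/(-8.5) - 1/(58.909) = -0.13462 cm^-1, so d_i2 = -7.428 cm.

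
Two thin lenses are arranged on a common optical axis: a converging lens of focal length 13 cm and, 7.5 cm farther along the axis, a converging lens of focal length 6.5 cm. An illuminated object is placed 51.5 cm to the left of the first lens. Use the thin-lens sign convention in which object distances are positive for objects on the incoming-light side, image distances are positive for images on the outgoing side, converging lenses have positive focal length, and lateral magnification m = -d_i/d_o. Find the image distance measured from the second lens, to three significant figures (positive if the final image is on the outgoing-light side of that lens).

3.92 cm

First lens: d_i1 = 1/(1/13 - 1/51.5) = 17.390 cm.
Since 17.390 cm > 7.5 cm, the first image lies past the second lens and serves as a virtual object: d_o2 = L - d_i1 = -9.890 cm.
Second lens: d_i2 = 1/(1/6.5 - 1/(-9.890)) = 3.922 cm.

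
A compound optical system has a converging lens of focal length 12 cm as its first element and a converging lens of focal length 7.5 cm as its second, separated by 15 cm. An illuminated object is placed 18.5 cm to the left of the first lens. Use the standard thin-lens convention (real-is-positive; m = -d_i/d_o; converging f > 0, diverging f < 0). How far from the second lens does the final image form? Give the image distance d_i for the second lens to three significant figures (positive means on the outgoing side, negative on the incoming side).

First lens: d_i1 = 1/(1/12 - 1/18.5) = 34.154 cm.
Since 34.154 cm > 15 cm, the first image lies past the second lens and serves as a virtual object: d_o2 = L - d_i1 = -19.154 cm.
Second lens: d_i2 = 1/(1/7.5 - 1/(-19.154)) = 5.390 cm.

5.39 cm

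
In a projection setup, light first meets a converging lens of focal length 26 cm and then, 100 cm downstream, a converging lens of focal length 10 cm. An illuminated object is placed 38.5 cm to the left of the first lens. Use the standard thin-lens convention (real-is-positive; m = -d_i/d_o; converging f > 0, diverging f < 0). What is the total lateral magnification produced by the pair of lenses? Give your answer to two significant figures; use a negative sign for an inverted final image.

2.1

Lens 1: 1/d_i1 = 1/f_1 - 1/d_o1 = 1/26 - 1/38.5 = 0.01249 cm^-1, so d_i1 = 80.080 cm.
m_1 = -(80.080)/38.5 = -2.0800.
That image sits 19.920 cm in front of the second lens, so d_o2 = 19.920 cm.
Lens 2: 1/d_i2 = 1/f_2 - 1/d_o2 = 1/10 - 1/(19.920) = 0.04980 cm^-1, so d_i2 = 20.081 cm.
m_2 = -(20.081)/(19.920) = -1.0081.
The system's lateral magnification is m_1 m_2 = (-2.0800)(-1.0081) = 2.0968.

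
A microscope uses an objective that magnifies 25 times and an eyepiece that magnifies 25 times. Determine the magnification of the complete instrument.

The overall magnification of a compound microscope is the product of the objective and eyepiece magnifications:
M = M_obj x M_eye = 25 x 25 = 625.

625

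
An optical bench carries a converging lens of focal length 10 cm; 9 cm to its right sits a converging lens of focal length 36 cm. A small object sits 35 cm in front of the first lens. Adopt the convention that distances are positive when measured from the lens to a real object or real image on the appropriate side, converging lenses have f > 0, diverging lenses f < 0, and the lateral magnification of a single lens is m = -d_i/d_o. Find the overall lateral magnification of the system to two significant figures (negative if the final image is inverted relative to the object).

-0.35

First lens: d_i1 = 1/(1/10 - 1/35) = 14.000 cm.
m_1 = -(14.000)/35 = -0.4000.
This image would form 14.000 cm past lens 1, i.e. 5.000 cm beyond lens 2, so it is a virtual object for lens 2: d_o2 = 9 - 14.000 = -5.000 cm.
Second lens: d_i2 = 1/(1/36 - 1/(-5.000)) = 4.390 cm.
m_2 = -(4.390)/(-5.000) = 0.8780.
Overall magnification: m = m_1 m_2 = -0.3512.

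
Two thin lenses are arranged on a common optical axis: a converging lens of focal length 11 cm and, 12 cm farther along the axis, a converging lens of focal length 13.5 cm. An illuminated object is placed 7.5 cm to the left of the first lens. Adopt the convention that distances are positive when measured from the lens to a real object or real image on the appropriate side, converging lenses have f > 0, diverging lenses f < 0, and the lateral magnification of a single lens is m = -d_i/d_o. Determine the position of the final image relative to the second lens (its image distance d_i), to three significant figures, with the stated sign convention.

21.8 cm

First lens: d_i1 = 1/(1/11 - 1/7.5) = -23.571 cm.
With d_i1 < 0 the first image is virtual and lies on the object side; the object distance for lens 2 is d_o2 = 12 - (-23.571) = 35.571 cm.
Second lens: d_i2 = 1/(1/13.5 - 1/(35.571)) = 21.757 cm.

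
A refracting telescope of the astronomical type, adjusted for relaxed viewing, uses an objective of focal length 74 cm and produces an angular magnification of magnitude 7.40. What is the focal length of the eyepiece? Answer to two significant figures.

|M| = f_obj/f_eye, so f_eye = f_obj/|M| = 74/7.4 = 10.000 cm.

10 cm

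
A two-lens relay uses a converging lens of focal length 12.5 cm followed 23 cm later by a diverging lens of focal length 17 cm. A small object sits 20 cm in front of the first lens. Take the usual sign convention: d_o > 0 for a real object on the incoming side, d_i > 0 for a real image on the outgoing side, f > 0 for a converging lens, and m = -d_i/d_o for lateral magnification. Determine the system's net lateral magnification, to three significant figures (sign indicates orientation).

-4.25

First lens: d_i1 = 1/(1/12.5 - 1/20) = 33.333 cm.
m_1 = -(33.333)/20 = -1.6667.
This image would form 33.333 cm past lens 1, i.e. 10.333 cm beyond lens 2, so it is a virtual object for lens 2: d_o2 = 23 - 33.333 = -10.333 cm.
Second lens: d_i2 = 1/(1/(-17) - 1/(-10.333)) = 26.350 cm.
m_2 = -(26.350)/(-10.333) = 2.5500.
Overall magnification: m = m_1 m_2 = -4.2500.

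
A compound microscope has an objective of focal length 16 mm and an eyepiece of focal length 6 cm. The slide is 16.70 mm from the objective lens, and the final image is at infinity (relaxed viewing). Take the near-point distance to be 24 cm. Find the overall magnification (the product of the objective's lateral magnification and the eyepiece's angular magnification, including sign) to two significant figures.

-91

Convert to cm: f_obj = 16 mm = 1.6 cm; d_o = 16.70 mm = 1.67 cm.
Objective: 1/d_i = 1/f_obj - 1/d_o = 1/1.6 - 1/1.67 = 0.02620 cm^-1, so d_i = 38.171 cm.
m_obj = -d_i/d_o = -38.171/1.67 = -22.857.
Eyepiece angular magnification (image at infinity): M_eye = D/f_e = 24/6 = 4.000.
Overall M = m_obj x M_eye = (-22.857)(4.000) = -91.43.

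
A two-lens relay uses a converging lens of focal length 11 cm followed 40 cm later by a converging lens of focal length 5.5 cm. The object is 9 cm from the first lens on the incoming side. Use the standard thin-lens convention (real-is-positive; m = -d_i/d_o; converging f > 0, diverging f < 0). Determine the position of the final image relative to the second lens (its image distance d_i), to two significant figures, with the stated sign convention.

5.9 cm

First lens: d_i1 = 1/(1/11 - 1/9) = -49.500 cm.
With d_i1 < 0 the first image is virtual and lies on the object side; the object distance for lens 2 is d_o2 = 40 - (-49.500) = 89.500 cm.
Second lens: d_i2 = 1/(1/5.5 - 1/(89.500)) = 5.860 cm.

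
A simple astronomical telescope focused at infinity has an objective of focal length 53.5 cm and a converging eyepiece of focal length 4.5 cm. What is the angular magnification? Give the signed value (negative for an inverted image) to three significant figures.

-11.9

M = -f_obj/f_eye = -53.5/(4.5) = -11.889.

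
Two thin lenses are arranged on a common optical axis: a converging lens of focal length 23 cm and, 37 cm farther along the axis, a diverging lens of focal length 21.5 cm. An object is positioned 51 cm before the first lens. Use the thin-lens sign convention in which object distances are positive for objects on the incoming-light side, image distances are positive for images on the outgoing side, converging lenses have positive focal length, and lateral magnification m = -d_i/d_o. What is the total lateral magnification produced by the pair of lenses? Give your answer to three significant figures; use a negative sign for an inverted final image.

-1.06

Applying the thin-lens equation to the first lens, 1/23 = 1/51 + 1/d_i1, which gives d_i1 = 41.893 cm.
Its lateral magnification is m_1 = -d_i1/d_o1 = -(41.893)/51 = -0.8214.
Since 41.893 cm > 37 cm, the first image lies past the second lens and serves as a virtual object: d_o2 = L - d_i1 = -4.893 cm.
Applying the thin-lens equation again with f_2 = -21.5 cm and d_o2 = -4.893 cm gives d_i2 = 6.334 cm.
m_2 = -(6.334)/(-4.893) = 1.2946.
Overall magnification: m = m_1 m_2 = -1.0634.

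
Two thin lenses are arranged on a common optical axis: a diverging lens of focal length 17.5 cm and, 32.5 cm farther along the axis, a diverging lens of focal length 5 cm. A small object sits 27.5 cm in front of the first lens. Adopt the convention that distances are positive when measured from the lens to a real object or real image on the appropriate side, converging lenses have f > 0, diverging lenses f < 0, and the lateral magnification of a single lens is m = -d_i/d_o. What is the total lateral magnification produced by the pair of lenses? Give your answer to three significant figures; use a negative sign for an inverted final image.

0.0403

First lens: d_i1 = 1/(1/(-17.5) - 1/27.5) = -10.694 cm.
m_1 = -(-10.694)/27.5 = 0.3889.
The intermediate image is virtual, 10.694 cm to the left of lens 1, so d_o2 = L - d_i1 = 32.5 - (-10.694) = 43.194 cm.
Second lens: d_i2 = 1/(1/(-5) - 1/(43.194)) = -4.481 cm.
m_2 = -(-4.481)/(43.194) = 0.1037.
Overall magnification: m = m_1 m_2 = 0.0403.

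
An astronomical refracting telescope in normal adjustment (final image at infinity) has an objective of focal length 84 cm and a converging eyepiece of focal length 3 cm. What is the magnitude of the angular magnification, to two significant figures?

|M| = f_obj/|f_eye| = 84/3 = 28.000.

28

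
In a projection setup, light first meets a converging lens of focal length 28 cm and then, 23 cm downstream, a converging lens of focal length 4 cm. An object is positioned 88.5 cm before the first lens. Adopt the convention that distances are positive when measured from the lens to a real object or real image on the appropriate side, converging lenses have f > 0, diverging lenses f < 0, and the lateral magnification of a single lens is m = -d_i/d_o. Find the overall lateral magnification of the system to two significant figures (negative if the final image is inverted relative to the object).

Applying the thin-lens equation to the first lens, 1/28 = 1/88.5 + 1/d_i1, which gives d_i1 = 40.959 cm.
Its lateral magnification is m_1 = -d_i1/d_o1 = -(40.959)/88.5 = -0.4628.
This image would form 40.959 cm past lens 1, i.e. 17.959 cm beyond lens 2, so it is a virtual object for lens 2: d_o2 = 23 - 40.959 = -17.959 cm.
Applying the thin-lens equation again with f_2 = 4 cm and d_o2 = -17.959 cm gives d_i2 = 3.271 cm.
m_2 = -(3.271)/(-17.959) = 0.1822.
Total m = m_1 x m_2 = (-0.4628)(0.1822) = -0.0843.

-0.084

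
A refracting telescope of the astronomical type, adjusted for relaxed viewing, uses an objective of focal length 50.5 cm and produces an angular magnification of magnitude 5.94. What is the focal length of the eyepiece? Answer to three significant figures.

|M| = f_obj/f_eye, so f_eye = f_obj/|M| = 50.5/5.94 = 8.502 cm.

8.50 cm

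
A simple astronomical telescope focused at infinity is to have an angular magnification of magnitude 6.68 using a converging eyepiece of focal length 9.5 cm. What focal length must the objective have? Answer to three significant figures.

|M| = f_obj/|f_eye|, so f_obj = |M| x |f_eye| = 6.68 x 9.5 = 63.460 cm.

63.5 cm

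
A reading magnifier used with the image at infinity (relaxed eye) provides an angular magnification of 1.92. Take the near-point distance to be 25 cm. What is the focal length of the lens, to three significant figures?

For the image at infinity, M = D/f.
f = D/M = 25/1.92 = 13.021 cm.

13.0 cm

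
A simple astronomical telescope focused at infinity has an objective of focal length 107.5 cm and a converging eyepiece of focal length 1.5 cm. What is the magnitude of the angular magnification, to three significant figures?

71.7

|M| = f_obj/|f_eye| = 107.5/1.5 = 71.667.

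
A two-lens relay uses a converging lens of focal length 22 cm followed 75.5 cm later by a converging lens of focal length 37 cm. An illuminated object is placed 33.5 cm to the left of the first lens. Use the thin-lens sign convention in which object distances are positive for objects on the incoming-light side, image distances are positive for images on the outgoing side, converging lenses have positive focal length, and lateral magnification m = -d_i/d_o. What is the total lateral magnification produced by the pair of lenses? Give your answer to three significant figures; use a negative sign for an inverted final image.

-2.77

Lens 1: 1/d_i1 = 1/f_1 - 1/d_o1 = 1/22 - 1/33.5 = 0.01560 cm^-1, so d_i1 = 64.087 cm.
m_1 = -(64.087)/33.5 = -1.9130.
Object distance for lens 2: d_o2 = 75.5 - 64.087 = 11.413 cm.
Lens 2: 1/d_i2 = 1/f_2 - 1/d_o2 = 1/37 - 1/(11.413) = -0.06059 cm^-1, so d_i2 = -16.504 cm.
m_2 = -(-16.504)/(11.413) = 1.4460.
Overall magnification: m = m_1 m_2 = -2.7664.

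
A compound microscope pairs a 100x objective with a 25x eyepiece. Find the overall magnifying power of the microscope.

The overall magnification of a compound microscope is the product of the objective and eyepiece magnifications:
M = M_obj x M_eye = 100 x 25 = 2500.

2500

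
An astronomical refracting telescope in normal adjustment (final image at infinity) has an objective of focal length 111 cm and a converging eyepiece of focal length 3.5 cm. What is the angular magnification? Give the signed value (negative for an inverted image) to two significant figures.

-32

M = -f_obj/f_eye = -111/(3.5) = -31.714.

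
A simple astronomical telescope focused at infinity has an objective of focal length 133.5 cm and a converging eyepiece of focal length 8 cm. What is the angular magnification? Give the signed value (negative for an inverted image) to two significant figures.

-17

M = -f_obj/f_eye = -133.5/(8) = -16.688.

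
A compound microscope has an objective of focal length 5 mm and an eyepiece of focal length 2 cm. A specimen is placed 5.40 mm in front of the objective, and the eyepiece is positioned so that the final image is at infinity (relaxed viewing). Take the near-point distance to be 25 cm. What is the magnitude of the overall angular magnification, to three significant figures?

156

Convert to cm: f_obj = 5 mm = 0.5 cm; d_o = 5.40 mm = 0.54 cm.
Objective: 1/d_i = 1/f_obj - 1/d_o = 1/0.5 - 1/0.54 = 0.14815 cm^-1, so d_i = 6.750 cm.
m_obj = -d_i/d_o = -6.750/0.54 = -12.500.
Eyepiece angular magnification (image at infinity): M_eye = D/f_e = 25/2 = 12.500.
Overall M = m_obj x M_eye = (-12.500)(12.500) = -156.25.
|M| = 156.25.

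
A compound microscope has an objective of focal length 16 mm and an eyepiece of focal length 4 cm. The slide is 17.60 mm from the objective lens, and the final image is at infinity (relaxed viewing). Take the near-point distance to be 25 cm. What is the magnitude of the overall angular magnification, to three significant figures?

62.5

Convert to cm: f_obj = 16 mm = 1.6 cm; d_o = 17.60 mm = 1.76 cm.
Objective: 1/d_i = 1/f_obj - 1/d_o = 1/1.6 - 1/1.76 = 0.05682 cm^-1, so d_i = 17.600 cm.
m_obj = -d_i/d_o = -17.600/1.76 = -10.000.
Eyepiece angular magnification (image at infinity): M_eye = D/f_e = 25/4 = 6.250.
Overall M = m_obj x M_eye = (-10.000)(6.250) = -62.50.
|M| = 62.50.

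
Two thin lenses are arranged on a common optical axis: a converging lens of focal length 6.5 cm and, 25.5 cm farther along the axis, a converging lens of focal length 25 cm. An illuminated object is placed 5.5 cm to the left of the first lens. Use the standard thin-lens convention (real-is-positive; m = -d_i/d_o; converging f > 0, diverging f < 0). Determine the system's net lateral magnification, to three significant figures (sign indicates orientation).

-4.48

First lens: d_i1 = 1/(1/6.5 - 1/5.5) = -35.750 cm.
m_1 = -(-35.750)/5.5 = 6.5000.
The intermediate image is virtual, 35.750 cm to the left of lens 1, so d_o2 = L - d_i1 = 25.5 - (-35.750) = 61.250 cm.
Second lens: d_i2 = 1/(1/25 - 1/(61.250)) = 42.241 cm.
m_2 = -(42.241)/(61.250) = -0.6897.
Overall magnification: m = m_1 m_2 = -4.4828.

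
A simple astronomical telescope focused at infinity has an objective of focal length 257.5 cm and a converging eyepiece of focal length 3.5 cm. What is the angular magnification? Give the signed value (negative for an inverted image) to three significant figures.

-73.6

M = -f_obj/f_eye = -257.5/(3.5) = -73.571.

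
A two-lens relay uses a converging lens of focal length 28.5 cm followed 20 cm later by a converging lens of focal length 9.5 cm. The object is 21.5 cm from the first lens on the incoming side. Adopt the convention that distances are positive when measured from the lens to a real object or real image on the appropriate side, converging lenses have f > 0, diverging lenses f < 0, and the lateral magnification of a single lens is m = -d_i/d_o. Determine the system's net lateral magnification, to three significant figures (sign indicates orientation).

-0.395

Lens 1: 1/d_i1 = 1/f_1 - 1/d_o1 = 1/28.5 - 1/21.5 = -0.01142 cm^-1, so d_i1 = -87.536 cm.
m_1 = -(-87.536)/21.5 = 4.0714.
With d_i1 < 0 the first image is virtual and lies on the object side; the object distance for lens 2 is d_o2 = 20 - (-87.536) = 107.536 cm.
Lens 2: 1/d_i2 = 1/f_2 - 1/d_o2 = 1/9.5 - 1/(107.536) = 0.09596 cm^-1, so d_i2 = 10.421 cm.
m_2 = -(10.421)/(107.536) = -0.0969.
The system's lateral magnification is m_1 m_2 = (4.0714)(-0.0969) = -0.3945.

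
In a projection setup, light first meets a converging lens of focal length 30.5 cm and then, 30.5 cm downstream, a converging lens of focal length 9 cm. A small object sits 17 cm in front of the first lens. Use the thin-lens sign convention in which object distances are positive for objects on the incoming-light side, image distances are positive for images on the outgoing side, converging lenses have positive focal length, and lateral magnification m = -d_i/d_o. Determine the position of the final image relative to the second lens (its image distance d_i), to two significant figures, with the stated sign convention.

10 cm

Lens 1: 1/d_i1 = 1/f_1 - 1/d_o1 = 1/30.5 - 1/17 = -0.02604 cm^-1, so d_i1 = -38.407 cm.
The intermediate image is virtual, 38.407 cm to the left of lens 1, so d_o2 = L - d_i1 = 30.5 - (-38.407) = 68.907 cm.
Lens 2: 1/d_i2 = 1/f_2 - 1/d_o2 = 1/9 - 1/(68.907) = 0.09660 cm^-1, so d_i2 = 10.352 cm.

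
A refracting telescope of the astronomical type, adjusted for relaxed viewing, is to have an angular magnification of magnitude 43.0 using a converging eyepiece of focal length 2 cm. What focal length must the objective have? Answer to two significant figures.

86 cm

|M| = f_obj/|f_eye|, so f_obj = |M| x |f_eye| = 43.0 x 2 = 86.000 cm.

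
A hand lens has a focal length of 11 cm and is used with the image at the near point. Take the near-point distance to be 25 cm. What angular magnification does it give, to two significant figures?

M = 1 + D/f = 1 + 25/11 = 3.273.

3.3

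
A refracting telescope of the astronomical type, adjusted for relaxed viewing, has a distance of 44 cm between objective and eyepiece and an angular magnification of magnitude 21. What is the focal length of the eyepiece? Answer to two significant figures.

In normal adjustment the tube length equals f_obj + f_eye and |M| = f_obj/f_eye.
So f_obj = 21 f_eye and 21 f_eye + f_eye = 44 cm, giving f_eye = 44/22 = 2.000 cm and f_obj = 42.000 cm.

2.0 cm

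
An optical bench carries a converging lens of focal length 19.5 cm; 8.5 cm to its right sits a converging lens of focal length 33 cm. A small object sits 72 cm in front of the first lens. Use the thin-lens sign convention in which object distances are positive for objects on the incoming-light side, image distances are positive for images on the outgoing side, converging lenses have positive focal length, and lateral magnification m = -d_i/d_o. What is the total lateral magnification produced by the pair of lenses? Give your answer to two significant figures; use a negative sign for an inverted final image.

Lens 1: 1/d_i1 = 1/f_1 - 1/d_o1 = 1/19.5 - 1/72 = 0.03739 cm^-1, so d_i1 = 26.743 cm.
m_1 = -(26.743)/72 = -0.3714.
Since 26.743 cm > 8.5 cm, the first image lies past the second lens and serves as a virtual object: d_o2 = L - d_i1 = -18.243 cm.
Lens 2: 1/d_i2 = 1/f_2 - 1/d_o2 = 1/33 - 1/(-18.243) = 0.08512 cm^-1, so d_i2 = 11.748 cm.
m_2 = -(11.748)/(-18.243) = 0.6440.
Total m = m_1 x m_2 = (-0.3714)(0.6440) = -0.2392.

-0.24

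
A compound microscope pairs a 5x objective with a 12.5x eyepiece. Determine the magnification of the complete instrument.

62.5

The overall magnification of a compound microscope is the product of the objective and eyepiece magnifications:
M = M_obj x M_eye = 5 x 12.5 = 62.5.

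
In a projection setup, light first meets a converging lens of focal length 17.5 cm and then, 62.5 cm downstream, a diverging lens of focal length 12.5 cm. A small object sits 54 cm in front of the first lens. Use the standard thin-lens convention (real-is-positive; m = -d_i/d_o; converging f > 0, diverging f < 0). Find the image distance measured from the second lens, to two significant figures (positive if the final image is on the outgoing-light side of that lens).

Lens 1: 1/d_i1 = 1/f_1 - 1/d_o1 = 1/17.5 - 1/54 = 0.03862 cm^-1, so d_i1 = 25.890 cm.
Object distance for lens 2: d_o2 = 62.5 - 25.890 = 36.610 cm.
Lens 2: 1/d_i2 = 1/f_2 - 1/d_o2 = 1/(-12.5) - 1/(36.610) = -0.10732 cm^-1, so d_i2 = -9.318 cm.

-9.3 cm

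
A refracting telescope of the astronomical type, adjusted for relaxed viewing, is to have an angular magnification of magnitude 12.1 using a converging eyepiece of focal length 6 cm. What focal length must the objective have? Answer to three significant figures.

|M| = f_obj/|f_eye|, so f_obj = |M| x |f_eye| = 12.1 x 6 = 72.600 cm.

72.6 cm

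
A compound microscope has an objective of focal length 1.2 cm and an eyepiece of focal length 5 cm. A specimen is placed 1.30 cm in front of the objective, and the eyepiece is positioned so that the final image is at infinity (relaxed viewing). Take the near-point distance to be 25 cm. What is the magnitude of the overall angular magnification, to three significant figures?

60.0

Objective: 1/d_i = 1/f_obj - 1/d_o = 1/1.2 - 1/1.30 = 0.06410 cm^-1, so d_i = 15.600 cm.
m_obj = -d_i/d_o = -15.600/1.30 = -12.000.
Eyepiece angular magnification (image at infinity): M_eye = D/f_e = 25/5 = 5.000.
Overall M = m_obj x M_eye = (-12.000)(5.000) = -60.00.
|M| = 60.00.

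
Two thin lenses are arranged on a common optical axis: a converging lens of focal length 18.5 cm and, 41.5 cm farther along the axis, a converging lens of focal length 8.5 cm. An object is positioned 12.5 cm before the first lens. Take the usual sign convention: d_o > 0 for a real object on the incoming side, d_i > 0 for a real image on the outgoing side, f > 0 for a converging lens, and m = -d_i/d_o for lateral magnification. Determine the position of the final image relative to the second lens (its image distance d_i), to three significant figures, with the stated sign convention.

Lens 1: 1/d_i1 = 1/f_1 - 1/d_o1 = 1/18.5 - 1/12.5 = -0.02595 cm^-1, so d_i1 = -38.542 cm.
The intermediate image is virtual, 38.542 cm to the left of lens 1, so d_o2 = L - d_i1 = 41.5 - (-38.542) = 80.042 cm.
Lens 2: 1/d_i2 = 1/f_2 - 1/d_o2 = 1/8.5 - 1/(80.042) = 0.10515 cm^-1, so d_i2 = 9.510 cm.

9.51 cm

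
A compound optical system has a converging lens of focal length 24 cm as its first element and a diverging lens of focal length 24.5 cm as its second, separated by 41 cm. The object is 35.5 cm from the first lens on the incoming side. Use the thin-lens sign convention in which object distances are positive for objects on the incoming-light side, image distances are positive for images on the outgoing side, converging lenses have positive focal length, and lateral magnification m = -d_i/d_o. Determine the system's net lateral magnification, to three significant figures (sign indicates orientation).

Applying the thin-lens equation to the first lens, 1/24 = 1/35.5 + 1/d_i1, which gives d_i1 = 74.087 cm.
Its lateral magnification is m_1 = -d_i1/d_o1 = -(74.087)/35.5 = -2.0870.
Since 74.087 cm > 41 cm, the first image lies past the second lens and serves as a virtual object: d_o2 = L - d_i1 = -33.087 cm.
Applying the thin-lens equation again with f_2 = -24.5 cm and d_o2 = -33.087 cm gives d_i2 = -94.403 cm.
m_2 = -(-94.403)/(-33.087) = -2.8532.
Total m = m_1 x m_2 = (-2.0870)(-2.8532) = 5.9544.

5.95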